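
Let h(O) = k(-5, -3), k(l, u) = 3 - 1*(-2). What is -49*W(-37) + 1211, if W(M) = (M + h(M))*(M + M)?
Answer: -114821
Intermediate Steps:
k(l, u) = 5 (k(l, u) = 3 + 2 = 5)
h(O) = 5
W(M) = 2*M*(5 + M) (W(M) = (M + 5)*(M + M) = (5 + M)*(2*M) = 2*M*(5 + M))
-49*W(-37) + 1211 = -98*(-37)*(5 - 37) + 1211 = -98*(-37)*(-32) + 1211 = -49*2368 + 1211 = -116032 + 1211 = -114821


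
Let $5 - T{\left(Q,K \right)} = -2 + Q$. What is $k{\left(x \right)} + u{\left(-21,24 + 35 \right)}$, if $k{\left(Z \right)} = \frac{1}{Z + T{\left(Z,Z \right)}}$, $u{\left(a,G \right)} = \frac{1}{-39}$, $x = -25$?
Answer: $\frac{32}{273} \approx 0.11722$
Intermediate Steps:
$u{\left(a,G \right)} = - \frac{1}{39}$
$T{\left(Q,K \right)} = 7 - Q$ ($T{\left(Q,K \right)} = 5 - \left(-2 + Q\right) = 7 - Q$)
$k{\left(Z \right)} = \frac{1}{7}$ ($k{\left(Z \right)} = \frac{1}{Z - \left(-7 + Z\right)} = \frac{1}{7}$)
$k{\left(x \right)} + u{\left(-21,24 + 35 \right)} = \frac{1}{7} - \frac{1}{39} = \frac{32}{273}$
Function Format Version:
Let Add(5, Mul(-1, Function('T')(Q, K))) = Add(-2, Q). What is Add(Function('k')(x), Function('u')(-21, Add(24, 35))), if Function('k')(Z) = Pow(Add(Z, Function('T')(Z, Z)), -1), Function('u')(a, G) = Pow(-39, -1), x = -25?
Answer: Rational(32, 273) ≈ 0.11722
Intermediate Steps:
Function('u')(a, G) = Rational(-1, 39)
Function('T')(Q, K) = Add(7, Mul(-1, Q)) (Function('T')(Q, K) = Add(5, Mul(-1, Add(-2, Q))) = Add(5, Add(2, Mul(-1, Q))) = Add(7, Mul(-1, Q)))
Function('k')(Z) = Rational(1, 7) (Function('k')(Z) = Pow(Add(Z, Add(7, Mul(-1, Z))), -1) = Pow(7, -1) = Rational(1, 7))
Add(Function('k')(x), Function('u')(-21, Add(24, 35))) = Add(Rational(1, 7), Rational(-1, 39)) = Rational(32, 273)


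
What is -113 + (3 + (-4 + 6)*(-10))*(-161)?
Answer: 2624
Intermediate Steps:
-113 + (3 + (-4 + 6)*(-10))*(-161) = -113 + (3 + 2*(-10))*(-161) = -113 + (3 - 20)*(-161) = -113 - 17*(-161) = -113 + 2737 = 2624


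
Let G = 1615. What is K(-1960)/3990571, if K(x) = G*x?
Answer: -3165400/3990571 ≈ -0.79322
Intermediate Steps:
K(x) = 1615*x
K(-1960)/3990571 = (1615*(-1960))/3990571 = -3165400*1/3990571 = -3165400/3990571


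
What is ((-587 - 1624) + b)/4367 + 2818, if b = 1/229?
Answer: 2817614856/1000043 ≈ 2817.5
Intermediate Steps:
b = 1/229 ≈ 0.0043668
((-587 - 1624) + b)/4367 + 2818 = ((-587 - 1624) + 1/229)/4367 + 2818 = (-2211 + 1/229)*(1/4367) + 2818 = -506318/229*1/4367 + 2818 = -506318/1000043 + 2818 = 2817614856/1000043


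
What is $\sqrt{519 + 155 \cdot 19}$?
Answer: $2 \sqrt{866} \approx 58.856$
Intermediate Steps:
$\sqrt{519 + 155 \cdot 19} = \sqrt{519 + 2945} = \sqrt{3464} = 2 \sqrt{866}$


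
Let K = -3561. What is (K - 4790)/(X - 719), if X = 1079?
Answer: -8351/360 ≈ -23.197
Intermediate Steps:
(K - 4790)/(X - 719) = (-3561 - 4790)/(1079 - 719) = -8351/360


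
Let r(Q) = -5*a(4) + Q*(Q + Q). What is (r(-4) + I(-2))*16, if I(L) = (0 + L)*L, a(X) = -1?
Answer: 656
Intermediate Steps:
r(Q) = 5 + 2*Q² (r(Q) = -5*(-1) + Q*(Q + Q) = 5 + Q*(2*Q) = 5 + 2*Q²)
I(L) = L² (I(L) = L*L = L²)
(r(-4) + I(-2))*16 = ((5 + 2*(-4)²) + (-2)²)*16 = ((5 + 2*16) + 4)*16 = ((5 + 32) + 4)*16 = (37 + 4)*16 = 41*16 = 656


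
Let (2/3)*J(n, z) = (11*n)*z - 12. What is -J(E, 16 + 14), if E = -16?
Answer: 7938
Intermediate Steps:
J(n, z) = -18 + 33*n*z/2 (J(n, z) = 3*((11*n)*z - 12)/2 = 3*(11*n*z - 12)/2 = 3*(-12 + 11*n*z)/2 = -18 + 33*n*z/2)
-J(E, 16 + 14) = -(-18 + (33/2)*(-16)*(16 + 14)) = -(-18 + (33/2)*(-16)*30) = -(-18 - 7920) = -1*(-7938) = 7938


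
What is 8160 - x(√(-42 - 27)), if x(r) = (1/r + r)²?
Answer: 567664/69 ≈ 8227.0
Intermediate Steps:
x(r) = (r + 1/r)²
8160 - x(√(-42 - 27)) = 8160 - (1 + (√(-42 - 27))²)²/(√(-42 - 27))² = 8160 - (1 + (√(-69))²)²/(√(-69))² = 8160 - (1 + (I*√69)²)²/(I*√69)² = 8160 - (-1)*(1 - 69)²/69 = 8160 - (-1)*(-68)²/69 = 8160 - (-1)*4624/69 = 8160 - 1*(-4624/69) = 8160 + 4624/69 = 567664/69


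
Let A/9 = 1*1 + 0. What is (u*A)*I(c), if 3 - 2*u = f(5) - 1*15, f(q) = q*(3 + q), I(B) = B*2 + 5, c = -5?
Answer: 495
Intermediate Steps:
I(B) = 5 + 2*B (I(B) = 2*B + 5 = 5 + 2*B)
u = -11 (u = 3/2 - (5*(3 + 5) - 1*15)/2 = 3/2 - (5*8 - 15)/2 = 3/2 - (40 - 15)/2 = 3/2 - 1/2*25 = 3/2 - 25/2 = -11)
A = 9 (A = 9*(1*1 + 0) = 9*(1 + 0) = 9*1 = 9)
(u*A)*I(c) = (-11*9)*(5 + 2*(-5)) = -99*(5 - 10) = -99*(-5) = 495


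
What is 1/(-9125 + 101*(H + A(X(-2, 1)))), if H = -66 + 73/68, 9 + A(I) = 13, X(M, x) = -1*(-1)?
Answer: -68/1038943 ≈ -6.5451e-5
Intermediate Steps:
X(M, x) = 1
A(I) = 4 (A(I) = -9 + 13 = 4)
H = -4415/68 (H = -66 + 73*(1/68) = -66 + 73/68 = -4415/68 ≈ -64.927)
1/(-9125 + 101*(H + A(X(-2, 1)))) = 1/(-9125 + 101*(-4415/68 + 4)) = 1/(-9125 + 101*(-4143/68)) = 1/(-9125 - 418443/68) = 1/(-1038943/68) = -68/1038943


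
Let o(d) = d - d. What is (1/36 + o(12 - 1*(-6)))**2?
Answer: 1/1296 ≈ 0.00077160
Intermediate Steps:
o(d) = 0
(1/36 + o(12 - 1*(-6)))**2 = (1/36 + 0)**2 = (1/36)**2 = 1/1296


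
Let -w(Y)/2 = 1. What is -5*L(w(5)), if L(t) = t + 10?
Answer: -40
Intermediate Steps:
w(Y) = -2 (w(Y) = -2*1 = -2)
L(t) = 10 + t
-5*L(w(5)) = -5*(10 - 2) = -5*8 = -40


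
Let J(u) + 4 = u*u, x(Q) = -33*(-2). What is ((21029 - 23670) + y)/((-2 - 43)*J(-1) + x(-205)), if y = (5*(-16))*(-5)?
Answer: -747/67 ≈ -11.149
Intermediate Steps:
x(Q) = 66
y = 400 (y = -80*(-5) = 400)
J(u) = -4 + u² (J(u) = -4 + u*u = -4 + u²)
((21029 - 23670) + y)/((-2 - 43)*J(-1) + x(-205)) = ((21029 - 23670) + 400)/((-2 - 43)*(-4 + (-1)²) + 66) = (-2641 + 400)/(-45*(-4 + 1) + 66) = -2241/(-45*(-3) + 66) = -2241/(135 + 66) = -2241/201 = -2241*1/201 = -747/67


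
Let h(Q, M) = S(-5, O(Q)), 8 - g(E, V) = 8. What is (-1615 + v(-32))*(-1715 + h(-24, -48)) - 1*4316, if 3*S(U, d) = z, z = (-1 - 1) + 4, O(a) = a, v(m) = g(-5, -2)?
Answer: 8292997/3 ≈ 2.7643e+6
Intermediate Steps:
g(E, V) = 0 (g(E, V) = 8 - 1*8 = 8 - 8 = 0)
v(m) = 0
z = 2 (z = -2 + 4 = 2)
S(U, d) = 2/3 (S(U, d) = (1/3)*2 = 2/3)
h(Q, M) = 2/3
(-1615 + v(-32))*(-1715 + h(-24, -48)) - 1*4316 = (-1615 + 0)*(-1715 + 2/3) - 1*4316 = -1615*(-5143/3) - 4316 = 8305945/3 - 4316 = 8292997/3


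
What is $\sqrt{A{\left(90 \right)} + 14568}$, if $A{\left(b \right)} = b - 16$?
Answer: $\sqrt{14642} \approx 121.0$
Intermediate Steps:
$A{\left(b \right)} = -16 + b$
$\sqrt{A{\left(90 \right)} + 14568} = \sqrt{\left(-16 + 90\right) + 14568} = \sqrt{74 + 14568} = \sqrt{14642}$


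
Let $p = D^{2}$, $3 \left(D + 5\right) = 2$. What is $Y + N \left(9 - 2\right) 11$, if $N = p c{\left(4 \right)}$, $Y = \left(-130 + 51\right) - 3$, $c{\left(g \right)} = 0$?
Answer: $-82$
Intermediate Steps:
$D = - \frac{13}{3}$ ($D = -5 + \frac{1}{3} \cdot 2 = -5 + \frac{2}{3} = - \frac{13}{3} \approx -4.3333$)
$Y = -82$ ($Y = -79 - 3 = -82$)
$p = \frac{169}{9}$ ($p = \left(- \frac{13}{3}\right)^{2} = \frac{169}{9} \approx 18.778$)
$N = 0$ ($N = \frac{169}{9} \cdot 0 = 0$)
$Y + N \left(9 - 2\right) 11 = -82 + 0 \left(9 - 2\right) 11 = -82 + 0 \cdot 7 \cdot 11 = -82 + 0 \cdot 77 = -82 + 0 = -82$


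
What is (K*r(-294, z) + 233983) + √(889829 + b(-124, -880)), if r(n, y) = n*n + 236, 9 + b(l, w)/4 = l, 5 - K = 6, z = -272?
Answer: 147311 + √889297 ≈ 1.4825e+5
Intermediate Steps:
K = -1 (K = 5 - 1*6 = 5 - 6 = -1)
b(l, w) = -36 + 4*l
r(n, y) = 236 + n² (r(n, y) = n² + 236 = 236 + n²)
(K*r(-294, z) + 233983) + √(889829 + b(-124, -880)) = (-(236 + (-294)²) + 233983) + √(889829 + (-36 + 4*(-124))) = (-(236 + 86436) + 233983) + √(889829 + (-36 - 496)) = (-1*86672 + 233983) + √(889829 - 532) = (-86672 + 233983) + √889297 = 147311 + √889297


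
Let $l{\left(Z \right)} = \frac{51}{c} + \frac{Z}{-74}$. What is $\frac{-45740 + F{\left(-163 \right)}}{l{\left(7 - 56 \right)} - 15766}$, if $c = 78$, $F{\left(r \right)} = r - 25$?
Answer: $\frac{22091368}{7582813} \approx 2.9133$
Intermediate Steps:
$F{\left(r \right)} = -25 + r$ ($F{\left(r \right)} = r - 25 = -25 + r$)
$l{\left(Z \right)} = \frac{17}{26} - \frac{Z}{74}$ ($l{\left(Z \right)} = \frac{51}{78} + \frac{Z}{-74} = 51 \cdot \frac{1}{78} + Z \left(- \frac{1}{74}\right) = \frac{17}{26} - \frac{Z}{74}$)
$\frac{-45740 + F{\left(-163 \right)}}{l{\left(7 - 56 \right)} - 15766} = \frac{-45740 - 188}{\left(\frac{17}{26} - \frac{7 - 56}{74}\right) - 15766} = - \frac{45928}{\left(\frac{17}{26} - - \frac{49}{74}\right) - 15766} = - \frac{45928}{\left(\frac{17}{26} + \frac{49}{74}\right) - 15766} = - \frac{45928}{\frac{633}{481} - 15766} = - \frac{45928}{- \frac{7582813}{481}} = \left(-45928\right) \left(- \frac{481}{7582813}\right) = \frac{22091368}{7582813}$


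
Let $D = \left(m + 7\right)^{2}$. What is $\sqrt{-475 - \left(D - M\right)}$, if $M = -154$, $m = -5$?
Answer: $i \sqrt{633} \approx 25.159 i$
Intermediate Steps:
$D = 4$ ($D = \left(-5 + 7\right)^{2} = 2^{2} = 4$)
$\sqrt{-475 - \left(D - M\right)} = \sqrt{-475 - 158} = \sqrt{-633} = i \sqrt{633}$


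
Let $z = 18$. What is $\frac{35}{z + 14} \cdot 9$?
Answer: $\frac{315}{32} \approx 9.8438$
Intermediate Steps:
$\frac{35}{z + 14} \cdot 9 = \frac{35}{18 + 14} \cdot 9 = \frac{35}{32} \cdot 9 = \frac{315}{32}$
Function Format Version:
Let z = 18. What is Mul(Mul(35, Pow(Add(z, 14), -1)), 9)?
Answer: Rational(315, 32) ≈ 9.8438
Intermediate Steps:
Mul(Mul(35, Pow(Add(z, 14), -1)), 9) = Mul(Mul(35, Pow(Add(18, 14), -1)), 9) = Mul(Mul(35, Pow(32, -1)), 9) = Mul(Mul(35, Rational(1, 32)), 9) = Mul(Rational(35, 32), 9) = Rational(315, 32)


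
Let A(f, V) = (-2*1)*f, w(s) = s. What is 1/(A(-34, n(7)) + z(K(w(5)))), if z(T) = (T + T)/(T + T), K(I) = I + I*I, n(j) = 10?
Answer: 1/69 ≈ 0.014493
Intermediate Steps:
K(I) = I + I²
A(f, V) = -2*f
z(T) = 1 (z(T) = (2*T)/((2*T)) = (2*T)*(1/(2*T)) = 1)
1/(A(-34, n(7)) + z(K(w(5)))) = 1/(-2*(-34) + 1) = 1/(68 + 1) = 1/69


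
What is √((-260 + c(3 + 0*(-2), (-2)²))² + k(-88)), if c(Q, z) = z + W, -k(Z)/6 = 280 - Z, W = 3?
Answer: √61801 ≈ 248.60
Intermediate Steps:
k(Z) = -1680 + 6*Z (k(Z) = -6*(280 - Z) = -1680 + 6*Z)
c(Q, z) = 3 + z (c(Q, z) = z + 3 = 3 + z)
√((-260 + c(3 + 0*(-2), (-2)²))² + k(-88)) = √((-260 + (3 + (-2)²))² + (-1680 + 6*(-88))) = √((-260 + (3 + 4))² + (-1680 - 528)) = √((-260 + 7)² - 2208) = √((-253)² - 2208) = √(64009 - 2208) = √61801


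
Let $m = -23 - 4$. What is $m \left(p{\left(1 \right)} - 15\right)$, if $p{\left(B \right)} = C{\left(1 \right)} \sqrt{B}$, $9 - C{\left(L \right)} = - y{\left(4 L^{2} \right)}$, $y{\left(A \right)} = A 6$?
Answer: $-486$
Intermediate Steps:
$y{\left(A \right)} = 6 A$
$m = -27$ ($m = -23 - 4 = -27$)
$C{\left(L \right)} = 9 + 24 L^{2}$ ($C{\left(L \right)} = 9 - - 6 \cdot 4 L^{2} = 9 - - 24 L^{2} = 9 + 24 L^{2}$)
$p{\left(B \right)} = 33 \sqrt{B}$ ($p{\left(B \right)} = \left(9 + 24 \cdot 1^{2}\right) \sqrt{B} = \left(9 + 24 \cdot 1\right) \sqrt{B} = \left(9 + 24\right) \sqrt{B} = 33 \sqrt{B}$)
$m \left(p{\left(1 \right)} - 15\right) = - 27 \left(33 \sqrt{1} - 15\right) = - 27 \left(33 \cdot 1 - 15\right) = - 27 \left(33 - 15\right) = \left(-27\right) 18 = -486$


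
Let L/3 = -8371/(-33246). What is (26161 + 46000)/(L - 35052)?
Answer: -799688202/388437893 ≈ -2.0587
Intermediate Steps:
L = 8371/11082 (L = 3*(-8371/(-33246)) = 3*(-8371*(-1/33246)) = 3*(8371/33246) = 8371/11082 ≈ 0.75537)
(26161 + 46000)/(L - 35052) = (26161 + 46000)/(8371/11082 - 35052) = 72161/(-388437893/11082) = 72161*(-11082/388437893) = -799688202/388437893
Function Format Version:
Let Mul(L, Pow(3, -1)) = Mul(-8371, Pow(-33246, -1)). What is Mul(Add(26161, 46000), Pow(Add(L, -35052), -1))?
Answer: Rational(-799688202, 388437893) ≈ -2.0587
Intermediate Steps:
L = Rational(8371, 11082) (L = Mul(3, Mul(-8371, Pow(-33246, -1))) = Mul(3, Mul(-8371, Rational(-1, 33246))) = Mul(3, Rational(8371, 33246)) = Rational(8371, 11082) ≈ 0.75537)
Mul(Add(26161, 46000), Pow(Add(L, -35052), -1)) = Mul(Add(26161, 46000), Pow(Add(Rational(8371, 11082), -35052), -1)) = Mul(72161, Pow(Rational(-388437893, 11082), -1)) = Mul(72161, Rational(-11082, 388437893)) = Rational(-799688202, 388437893)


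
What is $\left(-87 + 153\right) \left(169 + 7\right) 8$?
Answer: $92928$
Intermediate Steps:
$\left(-87 + 153\right) \left(169 + 7\right) 8 = 66 \cdot 176 \cdot 8 = 11616 \cdot 8 = 92928$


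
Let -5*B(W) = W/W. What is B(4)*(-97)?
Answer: 97/5 ≈ 19.400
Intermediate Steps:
B(W) = -⅕ (B(W) = -W/(5*W) = -⅕*1 = -⅕)
B(4)*(-97) = -⅕*(-97) = 97/5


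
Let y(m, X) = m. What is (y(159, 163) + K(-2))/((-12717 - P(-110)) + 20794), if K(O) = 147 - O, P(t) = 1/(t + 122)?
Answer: 3696/96923 ≈ 0.038133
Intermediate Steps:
P(t) = 1/(122 + t)
(y(159, 163) + K(-2))/((-12717 - P(-110)) + 20794) = (159 + (147 - 1*(-2)))/((-12717 - 1/(122 - 110)) + 20794) = (159 + (147 + 2))/((-12717 - 1/12) + 20794) = (159 + 149)/((-12717 - 1*1/12) + 20794) = 308/((-12717 - 1/12) + 20794) = 308/(-152605/12 + 20794) = 308/(96923/12) = 308*(12/96923) = 3696/96923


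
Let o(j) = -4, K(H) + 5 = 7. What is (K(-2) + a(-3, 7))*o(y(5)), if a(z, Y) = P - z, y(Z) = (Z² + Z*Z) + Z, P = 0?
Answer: -20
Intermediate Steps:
K(H) = 2 (K(H) = -5 + 7 = 2)
y(Z) = Z + 2*Z² (y(Z) = (Z² + Z²) + Z = 2*Z² + Z = Z + 2*Z²)
a(z, Y) = -z (a(z, Y) = 0 - z = -z)
(K(-2) + a(-3, 7))*o(y(5)) = (2 - 1*(-3))*(-4) = (2 + 3)*(-4) = 5*(-4) = -20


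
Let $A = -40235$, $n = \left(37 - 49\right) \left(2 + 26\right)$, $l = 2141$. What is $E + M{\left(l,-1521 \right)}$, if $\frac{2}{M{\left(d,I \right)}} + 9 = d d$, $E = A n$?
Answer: $\frac{30984591106561}{2291936} \approx 1.3519 \cdot 10^{7}$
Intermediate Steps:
$n = -336$ ($n = \left(-12\right) 28 = -336$)
$E = 13518960$ ($E = \left(-40235\right) \left(-336\right) = 13518960$)
$M{\left(d,I \right)} = \frac{2}{-9 + d^{2}}$ ($M{\left(d,I \right)} = \frac{2}{-9 + d d} = \frac{2}{-9 + d^{2}}$)
$E + M{\left(l,-1521 \right)} = 13518960 + \frac{2}{-9 + 2141^{2}} = 13518960 + \frac{2}{-9 + 4583881} = 13518960 + \frac{2}{4583872} = 13518960 + 2 \cdot \frac{1}{4583872} = 13518960 + \frac{1}{2291936} = \frac{30984591106561}{2291936}$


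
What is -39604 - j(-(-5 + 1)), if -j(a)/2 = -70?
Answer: -39744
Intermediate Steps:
j(a) = 140 (j(a) = -2*(-70) = 140)
-39604 - j(-(-5 + 1)) = -39604 - 1*140 = -39604 - 140 = -39744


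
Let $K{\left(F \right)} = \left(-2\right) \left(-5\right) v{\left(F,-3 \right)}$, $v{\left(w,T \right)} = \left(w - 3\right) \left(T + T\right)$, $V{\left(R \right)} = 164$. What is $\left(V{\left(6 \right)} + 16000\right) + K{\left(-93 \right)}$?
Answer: $21924$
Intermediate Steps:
$v{\left(w,T \right)} = 2 T \left(-3 + w\right)$ ($v{\left(w,T \right)} = \left(-3 + w\right) 2 T = 2 T \left(-3 + w\right)$)
$K{\left(F \right)} = 180 - 60 F$ ($K{\left(F \right)} = \left(-2\right) \left(-5\right) 2 \left(-3\right) \left(-3 + F\right) = 10 \left(18 - 6 F\right) = 180 - 60 F$)
$\left(V{\left(6 \right)} + 16000\right) + K{\left(-93 \right)} = \left(164 + 16000\right) + \left(180 - -5580\right) = 16164 + \left(180 + 5580\right) = 16164 + 5760 = 21924$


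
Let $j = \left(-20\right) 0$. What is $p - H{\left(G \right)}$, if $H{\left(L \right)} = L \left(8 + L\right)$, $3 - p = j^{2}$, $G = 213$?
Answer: $-47070$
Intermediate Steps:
$j = 0$
$p = 3$ ($p = 3 - 0^{2} = 3 - 0 = 3 + 0 = 3$)
$p - H{\left(G \right)} = 3 - 213 \left(8 + 213\right) = 3 - 213 \cdot 221 = 3 - 47073 = -47070$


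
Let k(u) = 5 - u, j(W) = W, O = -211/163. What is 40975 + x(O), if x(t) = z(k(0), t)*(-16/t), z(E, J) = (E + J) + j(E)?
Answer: 8668429/211 ≈ 41083.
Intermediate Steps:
O = -211/163 (O = -211*1/163 = -211/163 ≈ -1.2945)
z(E, J) = J + 2*E (z(E, J) = (E + J) + E = J + 2*E)
x(t) = -16*(10 + t)/t (x(t) = (t + 2*(5 - 1*0))*(-16/t) = (t + 2*(5 + 0))*(-16/t) = (t + 2*5)*(-16/t) = (t + 10)*(-16/t) = (10 + t)*(-16/t) = -16*(10 + t)/t)
40975 + x(O) = 40975 + (-16 - 160/(-211/163)) = 40975 + (-16 - 160*(-163/211)) = 40975 + (-16 + 26080/211) = 40975 + 22704/211 = 8668429/211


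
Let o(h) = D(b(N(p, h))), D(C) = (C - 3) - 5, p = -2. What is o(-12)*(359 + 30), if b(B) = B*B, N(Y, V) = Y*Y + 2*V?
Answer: 152488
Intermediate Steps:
N(Y, V) = Y² + 2*V
b(B) = B²
D(C) = -8 + C (D(C) = (-3 + C) - 5 = -8 + C)
o(h) = -8 + (4 + 2*h)² (o(h) = -8 + ((-2)² + 2*h)² = -8 + (4 + 2*h)²)
o(-12)*(359 + 30) = (-8 + 4*(2 - 12)²)*(359 + 30) = (-8 + 4*(-10)²)*389 = (-8 + 4*100)*389 = (-8 + 400)*389 = 392*389 = 152488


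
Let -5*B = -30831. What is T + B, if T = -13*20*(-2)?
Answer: 33431/5 ≈ 6686.2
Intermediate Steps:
T = 520 (T = -260*(-2) = 520)
B = 30831/5 (B = -⅕*(-30831) = 30831/5 ≈ 6166.2)
T + B = 520 + 30831/5 = 33431/5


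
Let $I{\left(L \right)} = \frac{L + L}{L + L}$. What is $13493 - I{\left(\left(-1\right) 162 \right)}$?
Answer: $13492$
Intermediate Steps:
$I{\left(L \right)} = 1$ ($I{\left(L \right)} = \frac{2 L}{2 L} = 2 L \frac{1}{2 L} = 1$)
$13493 - I{\left(\left(-1\right) 162 \right)} = 13493 - 1 = 13492$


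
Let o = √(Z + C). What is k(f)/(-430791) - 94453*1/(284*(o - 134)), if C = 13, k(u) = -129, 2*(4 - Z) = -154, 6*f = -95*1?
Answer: 908841283919/364220005188 + 94453*√94/5072808 ≈ 2.6758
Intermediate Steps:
f = -95/6 (f = (-95*1)/6 = (⅙)*(-95) = -95/6 ≈ -15.833)
Z = 81 (Z = 4 - ½*(-154) = 4 + 77 = 81)
o = √94 (o = √(81 + 13) = √94 ≈ 9.6954)
k(f)/(-430791) - 94453*1/(284*(o - 134)) = -129/(-430791) - 94453*1/(284*(√94 - 134)) = -129*(-1/430791) - 94453*1/(284*(-134 + √94)) = 43/143597 - 94453/(-38056 + 284*√94)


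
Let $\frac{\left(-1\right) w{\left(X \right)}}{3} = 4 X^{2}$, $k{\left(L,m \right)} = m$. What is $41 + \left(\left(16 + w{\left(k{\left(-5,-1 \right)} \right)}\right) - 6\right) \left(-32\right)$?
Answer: $105$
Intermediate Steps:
$w{\left(X \right)} = - 12 X^{2}$ ($w{\left(X \right)} = - 3 \cdot 4 X^{2} = - 12 X^{2}$)
$41 + \left(\left(16 + w{\left(k{\left(-5,-1 \right)} \right)}\right) - 6\right) \left(-32\right) = 41 + \left(\left(16 - 12 \left(-1\right)^{2}\right) - 6\right) \left(-32\right) = 41 + \left(\left(16 - 12\right) - 6\right) \left(-32\right) = 41 + \left(4 - 6\right) \left(-32\right) = 41 - -64 = 41 + 64 = 105$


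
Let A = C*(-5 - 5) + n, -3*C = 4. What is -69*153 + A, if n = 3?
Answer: -31622/3 ≈ -10541.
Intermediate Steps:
C = -4/3 (C = -⅓*4 = -4/3 ≈ -1.3333)
A = 49/3 (A = -4*(-5 - 5)/3 + 3 = -4/3*(-10) + 3 = 40/3 + 3 = 49/3 ≈ 16.333)
-69*153 + A = -69*153 + 49/3 = -10557 + 49/3 = -31622/3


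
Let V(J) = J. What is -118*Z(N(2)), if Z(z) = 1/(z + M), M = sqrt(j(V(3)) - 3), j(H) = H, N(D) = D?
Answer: -59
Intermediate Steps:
M = 0 (M = sqrt(3 - 3) = sqrt(0) = 0)
Z(z) = 1/z (Z(z) = 1/(z + 0) = 1/z)
-118*Z(N(2)) = -118/2 = -118*1/2 = -59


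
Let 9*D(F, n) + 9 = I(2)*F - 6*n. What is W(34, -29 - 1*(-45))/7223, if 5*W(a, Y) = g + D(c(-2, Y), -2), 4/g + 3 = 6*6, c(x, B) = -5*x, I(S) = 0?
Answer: 1/79453 ≈ 1.2586e-5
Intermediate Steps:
g = 4/33 (g = 4/(-3 + 6*6) = 4/(-3 + 36) = 4/33 ≈ 0.12121)
D(F, n) = -1 - 2*n/3 (D(F, n) = -1 + (0*F - 6*n)/9 = -1 + (0 - 6*n)/9 = -1 + (-6*n)/9 = -1 - 2*n/3)
W(a, Y) = 1/11 (W(a, Y) = (4/33 + (-1 - ⅔*(-2)))/5 = (4/33 + (-1 + 4/3))/5 = (4/33 + ⅓)/5 = (⅕)*(5/11) = 1/11)
W(34, -29 - 1*(-45))/7223 = (1/11)/7223 = (1/11)*(1/7223) = 1/79453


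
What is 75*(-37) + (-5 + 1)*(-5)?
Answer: -2755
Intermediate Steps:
75*(-37) + (-5 + 1)*(-5) = -2775 - 4*(-5) = -2775 + 20 = -2755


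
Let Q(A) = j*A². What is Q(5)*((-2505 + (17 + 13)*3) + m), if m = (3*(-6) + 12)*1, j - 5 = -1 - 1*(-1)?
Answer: -302625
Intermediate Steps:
j = 5 (j = 5 + (-1 - 1*(-1)) = 5 + (-1 + 1) = 5 + 0 = 5)
Q(A) = 5*A²
m = -6 (m = (-18 + 12)*1 = -6*1 = -6)
Q(5)*((-2505 + (17 + 13)*3) + m) = (5*5²)*((-2505 + (17 + 13)*3) - 6) = (5*25)*((-2505 + 30*3) - 6) = 125*((-2505 + 90) - 6) = 125*(-2415 - 6) = 125*(-2421) = -302625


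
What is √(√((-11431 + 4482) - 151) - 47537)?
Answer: √(-47537 + 10*I*√71) ≈ 0.193 + 218.03*I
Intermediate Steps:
√(√((-11431 + 4482) - 151) - 47537) = √(√(-6949 - 151) - 47537) = √(√(-7100) - 47537) = √(10*I*√71 - 47537) = √(-47537 + 10*I*√71)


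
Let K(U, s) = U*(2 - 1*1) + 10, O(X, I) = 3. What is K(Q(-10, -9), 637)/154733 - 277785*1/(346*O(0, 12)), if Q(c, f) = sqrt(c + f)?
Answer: -14327498675/53537618 + I*sqrt(19)/154733 ≈ -267.62 + 2.817e-5*I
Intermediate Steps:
K(U, s) = 10 + U (K(U, s) = U*(2 - 1) + 10 = U*1 + 10 = U + 10 = 10 + U)
K(Q(-10, -9), 637)/154733 - 277785*1/(346*O(0, 12)) = (10 + sqrt(-10 - 9))/154733 - 277785/(3*346) = (10 + sqrt(-19))*(1/154733) - 277785/1038 = (10 + I*sqrt(19))*(1/154733) - 277785*1/1038 = (10/154733 + I*sqrt(19)/154733) - 92595/346 = -14327498675/53537618 + I*sqrt(19)/154733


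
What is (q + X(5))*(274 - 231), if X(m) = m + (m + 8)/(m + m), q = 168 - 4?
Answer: 73229/10 ≈ 7322.9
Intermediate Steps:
q = 164
X(m) = m + (8 + m)/(2*m) (X(m) = m + (8 + m)/((2*m)) = m + (8 + m)*(1/(2*m)) = m + (8 + m)/(2*m))
(q + X(5))*(274 - 231) = (164 + (½ + 5 + 4/5))*(274 - 231) = (164 + (½ + 5 + 4*(⅕)))*43 = (164 + (½ + 5 + ⅘))*43 = (164 + 63/10)*43 = (1703/10)*43 = 73229/10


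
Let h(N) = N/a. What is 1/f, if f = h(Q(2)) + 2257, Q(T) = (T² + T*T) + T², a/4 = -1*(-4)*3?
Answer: 4/9029 ≈ 0.00044302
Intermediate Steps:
a = 48 (a = 4*(-1*(-4)*3) = 4*(4*3) = 4*12 = 48)
Q(T) = 3*T² (Q(T) = (T² + T²) + T² = 2*T² + T² = 3*T²)
h(N) = N/48
f = 9029/4 (f = (3*2²)/48 + 2257 = (3*4)/48 + 2257 = (1/48)*12 + 2257 = ¼ + 2257 = 9029/4 ≈ 2257.3)
1/f = 1/(9029/4) = 4/9029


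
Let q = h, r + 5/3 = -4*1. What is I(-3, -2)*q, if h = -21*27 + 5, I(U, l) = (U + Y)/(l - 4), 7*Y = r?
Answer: -22480/63 ≈ -356.83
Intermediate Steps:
r = -17/3 (r = -5/3 - 4*1 = -5/3 - 4 = -17/3 ≈ -5.6667)
Y = -17/21 (Y = (1/7)*(-17/3) = -17/21 ≈ -0.80952)
I(U, l) = (-17/21 + U)/(-4 + l) (I(U, l) = (U - 17/21)/(l - 4) = (-17/21 + U)/(-4 + l))
h = -562 (h = -567 + 5 = -562)
q = -562
I(-3, -2)*q = ((-17/21 - 3)/(-4 - 2))*(-562) = (-80/21/(-6))*(-562) = -1/6*(-80/21)*(-562) = (40/63)*(-562) = -22480/63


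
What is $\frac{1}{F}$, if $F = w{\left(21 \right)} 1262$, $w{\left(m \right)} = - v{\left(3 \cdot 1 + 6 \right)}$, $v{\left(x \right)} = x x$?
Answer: $- \frac{1}{102222} \approx -9.7826 \cdot 10^{-6}$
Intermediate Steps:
$v{\left(x \right)} = x^{2}$
$w{\left(m \right)} = -81$ ($w{\left(m \right)} = - \left(3 \cdot 1 + 6\right)^{2} = - \left(3 + 6\right)^{2} = - 9^{2} = \left(-1\right) 81 = -81$)
$F = -102222$ ($F = \left(-81\right) 1262 = -102222$)
$\frac{1}{F} = \frac{1}{-102222} = - \frac{1}{102222}$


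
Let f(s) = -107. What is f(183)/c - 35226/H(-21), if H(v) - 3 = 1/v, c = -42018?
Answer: -15541320397/1302558 ≈ -11931.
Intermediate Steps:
H(v) = 3 + 1/v
f(183)/c - 35226/H(-21) = -107/(-42018) - 35226/(3 + 1/(-21)) = -107*(-1/42018) - 35226/(3 - 1/21) = 107/42018 - 35226/62/21 = 107/42018 - 35226*21/62 = 107/42018 - 369873/31 = -15541320397/1302558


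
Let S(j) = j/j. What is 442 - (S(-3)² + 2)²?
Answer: 433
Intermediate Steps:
S(j) = 1
442 - (S(-3)² + 2)² = 442 - (1² + 2)² = 442 - (1 + 2)² = 442 - 1*3² = 442 - 1*9 = 442 - 9 = 433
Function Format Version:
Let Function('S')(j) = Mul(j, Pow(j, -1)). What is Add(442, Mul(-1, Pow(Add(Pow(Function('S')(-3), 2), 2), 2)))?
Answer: 433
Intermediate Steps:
Function('S')(j) = 1
Add(442, Mul(-1, Pow(Add(Pow(Function('S')(-3), 2), 2), 2))) = Add(442, Mul(-1, Pow(Add(Pow(1, 2), 2), 2))) = Add(442, Mul(-1, Pow(Add(1, 2), 2))) = Add(442, Mul(-1, Pow(3, 2))) = Add(442, Mul(-1, 9)) = Add(442, -9) = 433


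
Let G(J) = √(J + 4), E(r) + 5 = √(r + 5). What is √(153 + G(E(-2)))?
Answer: √(153 + √(-1 + √3)) ≈ 12.404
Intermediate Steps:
E(r) = -5 + √(5 + r) (E(r) = -5 + √(r + 5) = -5 + √(5 + r))
G(J) = √(4 + J)
√(153 + G(E(-2))) = √(153 + √(4 + (-5 + √(5 - 2)))) = √(153 + √(4 + (-5 + √3))) = √(153 + √(-1 + √3))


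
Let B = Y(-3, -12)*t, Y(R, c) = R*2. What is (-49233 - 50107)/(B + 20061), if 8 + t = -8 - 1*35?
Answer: -99340/20367 ≈ -4.8775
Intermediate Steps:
Y(R, c) = 2*R
t = -51 (t = -8 + (-8 - 1*35) = -8 + (-8 - 35) = -8 - 43 = -51)
B = 306 (B = (2*(-3))*(-51) = -6*(-51) = 306)
(-49233 - 50107)/(B + 20061) = (-49233 - 50107)/(306 + 20061) = -99340/20367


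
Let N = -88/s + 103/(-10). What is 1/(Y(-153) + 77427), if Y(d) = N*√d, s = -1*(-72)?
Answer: 69684300/5395464577373 + 31110*I*√17/5395464577373 ≈ 1.2915e-5 + 2.3774e-8*I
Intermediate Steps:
s = 72
N = -1037/90 (N = -88/72 + 103/(-10) = -88*1/72 + 103*(-⅒) = -11/9 - 103/10 = -1037/90 ≈ -11.522)
Y(d) = -1037*√d/90
1/(Y(-153) + 77427) = 1/(-1037*I*√17/30 + 77427) = 1/(77427 - 1037*I*√17/30)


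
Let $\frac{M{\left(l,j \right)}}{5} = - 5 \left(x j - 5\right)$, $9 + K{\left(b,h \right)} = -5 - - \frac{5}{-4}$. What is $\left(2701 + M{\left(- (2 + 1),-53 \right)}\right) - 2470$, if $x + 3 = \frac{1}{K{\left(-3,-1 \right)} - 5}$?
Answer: $- \frac{298439}{81} \approx -3684.4$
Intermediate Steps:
$K{\left(b,h \right)} = - \frac{61}{4}$ ($K{\left(b,h \right)} = -9 - \left(5 - \frac{5}{-4}\right) = -9 - \left(5 - - \frac{5}{4}\right) = -9 - \frac{25}{4} = - \frac{61}{4}$)
$x = - \frac{247}{81}$ ($x = -3 + \frac{1}{- \frac{61}{4} - 5} = -3 + \frac{1}{- \frac{81}{4}} = -3 - \frac{4}{81} = - \frac{247}{81} \approx -3.0494$)
$M{\left(l,j \right)} = 125 + \frac{6175 j}{81}$ ($M{\left(l,j \right)} = 5 \left(- 5 \left(- \frac{247 j}{81} - 5\right)\right) = 5 \left(- 5 \left(-5 - \frac{247 j}{81}\right)\right) = 5 \left(25 + \frac{1235 j}{81}\right) = 125 + \frac{6175 j}{81}$)
$\left(2701 + M{\left(- (2 + 1),-53 \right)}\right) - 2470 = \left(2701 + \left(125 + \frac{6175}{81} \left(-53\right)\right)\right) - 2470 = \left(2701 + \left(125 - \frac{327275}{81}\right)\right) - 2470 = \left(2701 - \frac{317150}{81}\right) - 2470 = - \frac{98369}{81} - 2470 = - \frac{298439}{81}$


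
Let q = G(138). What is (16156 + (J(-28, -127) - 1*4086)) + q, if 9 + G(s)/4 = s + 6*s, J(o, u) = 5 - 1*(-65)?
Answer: 15968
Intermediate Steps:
J(o, u) = 70 (J(o, u) = 5 + 65 = 70)
G(s) = -36 + 28*s (G(s) = -36 + 4*(s + 6*s) = -36 + 4*(7*s) = -36 + 28*s)
q = 3828 (q = -36 + 28*138 = -36 + 3864 = 3828)
(16156 + (J(-28, -127) - 1*4086)) + q = (16156 + (70 - 1*4086)) + 3828 = (16156 + (70 - 4086)) + 3828 = (16156 - 4016) + 3828 = 12140 + 3828 = 15968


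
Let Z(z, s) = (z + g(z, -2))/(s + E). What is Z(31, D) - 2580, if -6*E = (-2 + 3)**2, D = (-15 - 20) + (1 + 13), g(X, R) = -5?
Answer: -327816/127 ≈ -2581.2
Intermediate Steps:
D = -21 (D = -35 + 14 = -21)
E = -1/6 (E = -(-2 + 3)**2/6 = -1/6*1**2 = -1/6*1 = -1/6 ≈ -0.16667)
Z(z, s) = (-5 + z)/(-1/6 + s) (Z(z, s) = (z - 5)/(s - 1/6) = (-5 + z)/(-1/6 + s))
Z(31, D) - 2580 = 6*(-5 + 31)/(-1 + 6*(-21)) - 2580 = 6*26/(-1 - 126) - 2580 = 6*26/(-127) - 2580 = 6*(-1/127)*26 - 2580 = -156/127 - 2580 = -327816/127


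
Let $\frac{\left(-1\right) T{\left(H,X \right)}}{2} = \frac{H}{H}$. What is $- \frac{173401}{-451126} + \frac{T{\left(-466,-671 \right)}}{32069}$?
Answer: $\frac{5559894417}{14467159694} \approx 0.38431$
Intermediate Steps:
$T{\left(H,X \right)} = -2$ ($T{\left(H,X \right)} = - 2 \frac{H}{H} = \left(-2\right) 1 = -2$)
$- \frac{173401}{-451126} + \frac{T{\left(-466,-671 \right)}}{32069} = - \frac{173401}{-451126} - \frac{2}{32069} = \left(-173401\right) \left(- \frac{1}{451126}\right) - \frac{2}{32069} = \frac{173401}{451126} - \frac{2}{32069} = \frac{5559894417}{14467159694}$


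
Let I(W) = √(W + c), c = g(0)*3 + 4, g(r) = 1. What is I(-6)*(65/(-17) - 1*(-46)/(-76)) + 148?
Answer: 92747/646 ≈ 143.57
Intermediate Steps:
c = 7 (c = 1*3 + 4 = 3 + 4 = 7)
I(W) = √(7 + W) (I(W) = √(W + 7) = √(7 + W))
I(-6)*(65/(-17) - 1*(-46)/(-76)) + 148 = √(7 - 6)*(65/(-17) - 1*(-46)/(-76)) + 148 = √1*(65*(-1/17) + 46*(-1/76)) + 148 = 1*(-65/17 - 23/38) + 148 = 1*(-2861/646) + 148 = -2861/646 + 148 = 92747/646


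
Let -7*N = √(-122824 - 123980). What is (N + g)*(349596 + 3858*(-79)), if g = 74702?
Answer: 3347695428 - 12804*I*√61701 ≈ 3.3477e+9 - 3.1805e+6*I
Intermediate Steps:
N = -2*I*√61701/7 (N = -√(-122824 - 123980)/7 = -2*I*√61701/7 ≈ -70.971*I)
(N + g)*(349596 + 3858*(-79)) = (-2*I*√61701/7 + 74702)*(349596 + 3858*(-79)) = (74702 - 2*I*√61701/7)*(349596 - 304782) = (74702 - 2*I*√61701/7)*44814 = 3347695428 - 12804*I*√61701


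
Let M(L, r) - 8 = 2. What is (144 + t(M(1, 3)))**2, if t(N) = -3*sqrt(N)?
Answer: 20826 - 864*sqrt(10) ≈ 18094.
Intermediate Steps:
M(L, r) = 10 (M(L, r) = 8 + 2 = 10)
(144 + t(M(1, 3)))**2 = (144 - 3*sqrt(10))**2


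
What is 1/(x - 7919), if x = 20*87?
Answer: -1/6179 ≈ -0.00016184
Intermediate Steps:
x = 1740
1/(x - 7919) = 1/(1740 - 7919) = 1/(-6179) = -1/6179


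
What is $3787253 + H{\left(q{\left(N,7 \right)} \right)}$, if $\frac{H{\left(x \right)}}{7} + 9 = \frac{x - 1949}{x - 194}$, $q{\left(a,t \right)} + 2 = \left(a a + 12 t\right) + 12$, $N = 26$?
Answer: $\frac{242379243}{64} \approx 3.7872 \cdot 10^{6}$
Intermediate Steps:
$q{\left(a,t \right)} = 10 + a^{2} + 12 t$ ($q{\left(a,t \right)} = -2 + \left(\left(a a + 12 t\right) + 12\right) = -2 + \left(\left(a^{2} + 12 t\right) + 12\right) = -2 + \left(12 + a^{2} + 12 t\right) = 10 + a^{2} + 12 t$)
$H{\left(x \right)} = -63 + \frac{7 \left(-1949 + x\right)}{-194 + x}$ ($H{\left(x \right)} = -63 + 7 \frac{x - 1949}{x - 194} = -63 + 7 \frac{-1949 + x}{-194 + x} = -63 + \frac{7 \left(-1949 + x\right)}{-194 + x}$)
$3787253 + H{\left(q{\left(N,7 \right)} \right)} = 3787253 + \frac{7 \left(-203 - 8 \left(10 + 26^{2} + 12 \cdot 7\right)\right)}{-194 + \left(10 + 26^{2} + 12 \cdot 7\right)} = 3787253 + \frac{7 \left(-203 - 8 \left(10 + 676 + 84\right)\right)}{-194 + \left(10 + 676 + 84\right)} = 3787253 + \frac{7 \left(-203 - 6160\right)}{-194 + 770} = 3787253 + \frac{7 \left(-203 - 6160\right)}{576} = 3787253 + 7 \cdot \frac{1}{576} \left(-6363\right) = 3787253 - \frac{4949}{64} = \frac{242379243}{64}$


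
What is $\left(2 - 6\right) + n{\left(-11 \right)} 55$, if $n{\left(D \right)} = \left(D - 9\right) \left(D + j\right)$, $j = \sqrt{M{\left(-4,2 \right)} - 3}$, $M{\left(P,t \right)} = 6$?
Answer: $12096 - 1100 \sqrt{3} \approx 10191.0$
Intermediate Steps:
$j = \sqrt{3}$ ($j = \sqrt{6 - 3} = \sqrt{3} \approx 1.732$)
$n{\left(D \right)} = \left(-9 + D\right) \left(D + \sqrt{3}\right)$ ($n{\left(D \right)} = \left(D - 9\right) \left(D + \sqrt{3}\right) = \left(-9 + D\right) \left(D + \sqrt{3}\right)$)
$\left(2 - 6\right) + n{\left(-11 \right)} 55 = \left(2 - 6\right) + \left(\left(-11\right)^{2} - -99 - 9 \sqrt{3} - 11 \sqrt{3}\right) 55 = \left(2 - 6\right) + \left(121 + 99 - 9 \sqrt{3} - 11 \sqrt{3}\right) 55 = -4 + \left(220 - 20 \sqrt{3}\right) 55 = -4 + \left(12100 - 1100 \sqrt{3}\right) = 12096 - 1100 \sqrt{3}$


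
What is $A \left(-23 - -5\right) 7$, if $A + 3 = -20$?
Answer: $2898$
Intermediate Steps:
$A = -23$ ($A = -3 - 20 = -23$)
$A \left(-23 - -5\right) 7 = - 23 \left(-23 - -5\right) 7 = - 23 \left(-23 + 5\right) 7 = \left(-23\right) \left(-18\right) 7 = 414 \cdot 7 = 2898$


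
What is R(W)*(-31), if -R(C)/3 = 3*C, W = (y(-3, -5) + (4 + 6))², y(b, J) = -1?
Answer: 22599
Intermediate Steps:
W = 81 (W = (-1 + (4 + 6))² = (-1 + 10)² = 9² = 81)
R(C) = -9*C
R(W)*(-31) = -9*81*(-31) = -729*(-31) = 22599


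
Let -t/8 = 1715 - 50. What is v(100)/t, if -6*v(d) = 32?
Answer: 2/4995 ≈ 0.00040040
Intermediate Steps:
v(d) = -16/3 (v(d) = -1/6*32 = -16/3)
t = -13320 (t = -8*(1715 - 50) = -8*1665 = -13320)
v(100)/t = -16/3/(-13320) = -16/3*(-1/13320) = 2/4995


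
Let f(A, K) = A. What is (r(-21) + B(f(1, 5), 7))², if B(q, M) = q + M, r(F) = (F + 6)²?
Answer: 54289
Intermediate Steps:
r(F) = (6 + F)²
B(q, M) = M + q
(r(-21) + B(f(1, 5), 7))² = ((6 - 21)² + (7 + 1))² = ((-15)² + 8)² = (225 + 8)² = 233² = 54289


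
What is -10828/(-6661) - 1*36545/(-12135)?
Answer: 74964805/16166247 ≈ 4.6371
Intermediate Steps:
-10828/(-6661) - 1*36545/(-12135) = -10828*(-1/6661) - 36545*(-1/12135) = 10828/6661 + 7309/2427 = 74964805/16166247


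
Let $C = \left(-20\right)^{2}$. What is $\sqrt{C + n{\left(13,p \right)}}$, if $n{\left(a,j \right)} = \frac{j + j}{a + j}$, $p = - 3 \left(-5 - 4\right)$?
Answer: $\frac{\sqrt{40135}}{10} \approx 20.034$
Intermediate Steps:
$p = 27$ ($p = \left(-3\right) \left(-9\right) = 27$)
$C = 400$
$n{\left(a,j \right)} = \frac{2 j}{a + j}$
$\sqrt{C + n{\left(13,p \right)}} = \sqrt{400 + 2 \cdot 27 \frac{1}{13 + 27}} = \sqrt{400 + 2 \cdot 27 \cdot \frac{1}{40}} = \sqrt{400 + \frac{27}{20}} = \sqrt{\frac{8027}{20}} = \frac{\sqrt{40135}}{10}$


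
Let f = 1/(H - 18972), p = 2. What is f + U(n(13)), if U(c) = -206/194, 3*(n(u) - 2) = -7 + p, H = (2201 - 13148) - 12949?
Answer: -4415501/4158196 ≈ -1.0619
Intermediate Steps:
H = -23896 (H = -10947 - 12949 = -23896)
n(u) = ⅓ (n(u) = 2 + (-7 + 2)/3 = 2 + (⅓)*(-5) = 2 - 5/3 = ⅓)
U(c) = -103/97 (U(c) = -206*1/194 = -103/97)
f = -1/42868 (f = 1/(-23896 - 18972) = 1/(-42868) = -1/42868 ≈ -2.3327e-5)
f + U(n(13)) = -1/42868 - 103/97 = -4415501/4158196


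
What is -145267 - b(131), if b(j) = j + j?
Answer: -145529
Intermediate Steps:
b(j) = 2*j
-145267 - b(131) = -145267 - 2*131 = -145267 - 1*262 = -145267 - 262 = -145529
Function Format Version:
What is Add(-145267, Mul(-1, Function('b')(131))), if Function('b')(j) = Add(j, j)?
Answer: -145529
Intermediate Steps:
Function('b')(j) = Mul(2, j)
Add(-145267, Mul(-1, Function('b')(131))) = Add(-145267, Mul(-1, Mul(2, 131))) = Add(-145267, Mul(-1, 262)) = Add(-145267, -262) = -145529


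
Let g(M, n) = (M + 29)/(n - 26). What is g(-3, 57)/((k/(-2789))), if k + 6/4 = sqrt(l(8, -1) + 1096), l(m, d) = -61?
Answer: -145028/42687 - 290056*sqrt(115)/42687 ≈ -76.265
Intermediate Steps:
g(M, n) = (29 + M)/(-26 + n)
k = -3/2 + 3*sqrt(115) (k = -3/2 + sqrt(-61 + 1096) = -3/2 + sqrt(1035) = -3/2 + 3*sqrt(115) ≈ 30.671)
g(-3, 57)/((k/(-2789))) = ((29 - 3)/(-26 + 57))/(((-3/2 + 3*sqrt(115))/(-2789))) = (26/31)/(((-3/2 + 3*sqrt(115))*(-1/2789))) = ((1/31)*26)/(3/5578 - 3*sqrt(115)/2789) = 26/(31*(3/5578 - 3*sqrt(115)/2789))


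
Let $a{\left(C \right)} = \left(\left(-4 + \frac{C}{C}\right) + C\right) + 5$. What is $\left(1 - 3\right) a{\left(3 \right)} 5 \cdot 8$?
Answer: $-400$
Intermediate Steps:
$a{\left(C \right)} = 2 + C$ ($a{\left(C \right)} = \left(\left(-4 + 1\right) + C\right) + 5 = \left(-3 + C\right) + 5 = 2 + C$)
$\left(1 - 3\right) a{\left(3 \right)} 5 \cdot 8 = \left(1 - 3\right) \left(2 + 3\right) 5 \cdot 8 = \left(-2\right) 5 \cdot 5 \cdot 8 = \left(-10\right) 5 \cdot 8 = \left(-50\right) 8 = -400$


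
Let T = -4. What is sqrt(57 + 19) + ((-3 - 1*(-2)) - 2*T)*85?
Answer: 595 + 2*sqrt(19) ≈ 603.72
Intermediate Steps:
sqrt(57 + 19) + ((-3 - 1*(-2)) - 2*T)*85 = sqrt(57 + 19) + ((-3 - 1*(-2)) - 2*(-4))*85 = sqrt(76) + ((-3 + 2) + 8)*85 = 2*sqrt(19) + (-1 + 8)*85 = 2*sqrt(19) + 7*85 = 2*sqrt(19) + 595 = 595 + 2*sqrt(19)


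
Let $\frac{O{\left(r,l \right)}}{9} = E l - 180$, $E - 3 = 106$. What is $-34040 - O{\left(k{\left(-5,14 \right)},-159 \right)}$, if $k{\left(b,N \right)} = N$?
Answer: $123559$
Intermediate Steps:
$E = 109$ ($E = 3 + 106 = 109$)
$O{\left(r,l \right)} = -1620 + 981 l$ ($O{\left(r,l \right)} = 9 \left(109 l - 180\right) = 9 \left(-180 + 109 l\right) = -1620 + 981 l$)
$-34040 - O{\left(k{\left(-5,14 \right)},-159 \right)} = -34040 - \left(-1620 + 981 \left(-159\right)\right) = -34040 - \left(-1620 - 155979\right) = -34040 - -157599 = -34040 + 157599 = 123559$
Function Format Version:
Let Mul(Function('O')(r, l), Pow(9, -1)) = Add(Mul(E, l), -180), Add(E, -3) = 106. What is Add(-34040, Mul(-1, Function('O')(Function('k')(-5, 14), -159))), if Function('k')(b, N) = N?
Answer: 123559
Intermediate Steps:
E = 109 (E = Add(3, 106) = 109)
Function('O')(r, l) = Add(-1620, Mul(981, l)) (Function('O')(r, l) = Mul(9, Add(Mul(109, l), -180)) = Mul(9, Add(-180, Mul(109, l))) = Add(-1620, Mul(981, l)))
Add(-34040, Mul(-1, Function('O')(Function('k')(-5, 14), -159))) = Add(-34040, Mul(-1, Add(-1620, Mul(981, -159)))) = Add(-34040, Mul(-1, Add(-1620, -155979))) = Add(-34040, Mul(-1, -157599)) = Add(-34040, 157599) = 123559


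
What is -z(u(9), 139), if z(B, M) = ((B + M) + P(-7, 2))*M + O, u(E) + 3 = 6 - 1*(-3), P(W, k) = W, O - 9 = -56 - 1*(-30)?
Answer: -19165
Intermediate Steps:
O = -17 (O = 9 + (-56 - 1*(-30)) = 9 + (-56 + 30) = 9 - 26 = -17)
u(E) = 6 (u(E) = -3 + (6 - 1*(-3)) = -3 + (6 + 3) = -3 + 9 = 6)
z(B, M) = -17 + M*(-7 + B + M) (z(B, M) = ((B + M) - 7)*M - 17 = (-7 + B + M)*M - 17 = M*(-7 + B + M) - 17 = -17 + M*(-7 + B + M))
-z(u(9), 139) = -(-17 + 139² - 7*139 + 6*139) = -(-17 + 19321 - 973 + 834) = -1*19165 = -19165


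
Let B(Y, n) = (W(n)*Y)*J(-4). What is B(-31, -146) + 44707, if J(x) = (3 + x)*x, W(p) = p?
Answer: 62811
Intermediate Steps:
J(x) = x*(3 + x)
B(Y, n) = 4*Y*n (B(Y, n) = (n*Y)*(-4*(3 - 4)) = (Y*n)*(-4*(-1)) = (Y*n)*4 = 4*Y*n)
B(-31, -146) + 44707 = 4*(-31)*(-146) + 44707 = 18104 + 44707 = 62811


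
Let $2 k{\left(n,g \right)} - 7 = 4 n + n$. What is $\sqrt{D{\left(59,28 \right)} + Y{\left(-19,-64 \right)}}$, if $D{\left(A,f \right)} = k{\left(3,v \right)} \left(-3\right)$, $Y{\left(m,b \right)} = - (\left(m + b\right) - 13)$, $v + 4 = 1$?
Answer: $3 \sqrt{7} \approx 7.9373$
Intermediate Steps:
$v = -3$ ($v = -4 + 1 = -3$)
$k{\left(n,g \right)} = \frac{7}{2} + \frac{5 n}{2}$ ($k{\left(n,g \right)} = \frac{7}{2} + \frac{4 n + n}{2} = \frac{7}{2} + \frac{5 n}{2}$)
$Y{\left(m,b \right)} = 13 - b - m$ ($Y{\left(m,b \right)} = - (\left(b + m\right) - 13) = - (-13 + b + m) = 13 - b - m$)
$D{\left(A,f \right)} = -33$ ($D{\left(A,f \right)} = \left(\frac{7}{2} + \frac{5}{2} \cdot 3\right) \left(-3\right) = \left(\frac{7}{2} + \frac{15}{2}\right) \left(-3\right) = 11 \left(-3\right) = -33$)
$\sqrt{D{\left(59,28 \right)} + Y{\left(-19,-64 \right)}} = \sqrt{-33 - -96} = \sqrt{-33 + \left(13 + 64 + 19\right)} = \sqrt{-33 + 96} = \sqrt{63} = 3 \sqrt{7}$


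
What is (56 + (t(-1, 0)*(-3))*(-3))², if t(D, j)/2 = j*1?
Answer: 3136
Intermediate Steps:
t(D, j) = 2*j (t(D, j) = 2*(j*1) = 2*j)
(56 + (t(-1, 0)*(-3))*(-3))² = (56 + ((2*0)*(-3))*(-3))² = (56 + (0*(-3))*(-3))² = (56 + 0*(-3))² = (56 + 0)² = 56² = 3136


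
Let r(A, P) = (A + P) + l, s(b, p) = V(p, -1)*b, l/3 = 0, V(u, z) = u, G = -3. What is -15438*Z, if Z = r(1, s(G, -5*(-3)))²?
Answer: -29887968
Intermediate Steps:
l = 0 (l = 3*0 = 0)
s(b, p) = b*p (s(b, p) = p*b = b*p)
r(A, P) = A + P (r(A, P) = (A + P) + 0 = A + P)
Z = 1936 (Z = (1 - (-15)*(-3))² = (1 - 3*15)² = (1 - 45)² = (-44)² = 1936)
-15438*Z = -15438*1936 = -29887968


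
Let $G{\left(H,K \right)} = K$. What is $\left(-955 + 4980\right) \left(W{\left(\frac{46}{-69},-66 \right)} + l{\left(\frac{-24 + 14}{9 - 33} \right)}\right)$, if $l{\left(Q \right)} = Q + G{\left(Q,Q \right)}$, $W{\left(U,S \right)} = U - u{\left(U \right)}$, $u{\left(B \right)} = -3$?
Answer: $\frac{76475}{6} \approx 12746.0$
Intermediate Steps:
$W{\left(U,S \right)} = 3 + U$ ($W{\left(U,S \right)} = U - -3 = U + 3 = 3 + U$)
$l{\left(Q \right)} = 2 Q$ ($l{\left(Q \right)} = Q + Q = 2 Q$)
$\left(-955 + 4980\right) \left(W{\left(\frac{46}{-69},-66 \right)} + l{\left(\frac{-24 + 14}{9 - 33} \right)}\right) = \left(-955 + 4980\right) \left(\left(3 + \frac{46}{-69}\right) + 2 \frac{-24 + 14}{9 - 33}\right) = 4025 \left(\left(3 + 46 \left(- \frac{1}{69}\right)\right) + 2 \left(- \frac{10}{-24}\right)\right) = 4025 \left(\left(3 - \frac{2}{3}\right) + 2 \left(\left(-10\right) \left(- \frac{1}{24}\right)\right)\right) = 4025 \left(\frac{7}{3} + 2 \cdot \frac{5}{12}\right) = 4025 \left(\frac{7}{3} + \frac{5}{6}\right) = 4025 \cdot \frac{19}{6} = \frac{76475}{6}$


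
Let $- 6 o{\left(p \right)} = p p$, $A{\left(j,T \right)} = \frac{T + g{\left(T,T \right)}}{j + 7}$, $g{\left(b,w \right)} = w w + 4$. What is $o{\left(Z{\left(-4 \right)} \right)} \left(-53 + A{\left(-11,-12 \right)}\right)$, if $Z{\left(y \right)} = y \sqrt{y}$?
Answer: $-928$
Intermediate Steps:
$g{\left(b,w \right)} = 4 + w^{2}$ ($g{\left(b,w \right)} = w^{2} + 4 = 4 + w^{2}$)
$A{\left(j,T \right)} = \frac{4 + T + T^{2}}{7 + j}$ ($A{\left(j,T \right)} = \frac{T + \left(4 + T^{2}\right)}{j + 7} = \frac{4 + T + T^{2}}{7 + j}$)
$Z{\left(y \right)} = y^{\frac{3}{2}}$
$o{\left(p \right)} = - \frac{p^{2}}{6}$ ($o{\left(p \right)} = - \frac{p p}{6} = - \frac{p^{2}}{6}$)
$o{\left(Z{\left(-4 \right)} \right)} \left(-53 + A{\left(-11,-12 \right)}\right) = - \frac{\left(\left(-4\right)^{\frac{3}{2}}\right)^{2}}{6} \left(-53 + \frac{4 - 12 + \left(-12\right)^{2}}{7 - 11}\right) = - \frac{\left(- 8 i\right)^{2}}{6} \left(-53 + \frac{4 - 12 + 144}{-4}\right) = \left(- \frac{1}{6}\right) \left(-64\right) \left(-53 - 34\right) = \frac{32 \left(-53 - 34\right)}{3} = \frac{32}{3} \left(-87\right) = -928$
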